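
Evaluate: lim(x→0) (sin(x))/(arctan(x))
This is a 0/0 indeterminate form.

Apply L'Hôpital's rule: differentiate numerator and denominator separately.
  f(x) = sin(x)   ⇒   f'(x) = cos(x)
  g(x) = atan(x)   ⇒   g'(x) = 1/(x^2 + 1)
  lim(x→0) f'(x)/g'(x) = lim(x→0) (cos(x))/(1/(x^2 + 1))
  = 1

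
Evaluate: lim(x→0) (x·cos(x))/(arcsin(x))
This is a 0/0 indeterminate form.

Apply L'Hôpital's rule: differentiate numerator and denominator separately.
  f(x) = x·cos(x)   ⇒   f'(x) = -x·sin(x) + cos(x)
  g(x) = asin(x)   ⇒   g'(x) = 1/sqrt(1 - x^2)
  lim(x→0) f'(x)/g'(x) = lim(x→0) (-x·sin(x) + cos(x))/(1/sqrt(1 - x^2))
  = 1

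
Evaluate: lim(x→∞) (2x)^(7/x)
This is an exponential indeterminate form.

For exponential indeterminate forms, take the natural log:
  Let L = lim(x→∞) (2x)^(7/x)
  Then ln(L) = lim(x→∞) [exponent × ln(base)]
  Evaluate using L'Hôpital or standard limits, then exponentiate.
  L = 1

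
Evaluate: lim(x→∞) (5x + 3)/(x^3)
This is an ∞/∞ indeterminate form.

Apply L'Hôpital's rule: differentiate numerator and denominator separately.
  f(x) = 5·x + 3   ⇒   f'(x) = 5
  g(x) = x^3   ⇒   g'(x) = 3·x^2
  lim(x→∞) f'(x)/g'(x) = lim(x→∞) (5)/(3·x^2)
  = 0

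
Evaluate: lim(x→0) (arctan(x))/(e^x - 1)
This is a 0/0 indeterminate form.

Apply L'Hôpital's rule: differentiate numerator and denominator separately.
  f(x) = atan(x)   ⇒   f'(x) = 1/(x^2 + 1)
  g(x) = e^(x) - 1   ⇒   g'(x) = e^(x)
  lim(x→0) f'(x)/g'(x) = lim(x→0) (1/(x^2 + 1))/(e^(x))
  = 1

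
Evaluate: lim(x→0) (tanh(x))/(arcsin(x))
This is a 0/0 indeterminate form.

Apply L'Hôpital's rule: differentiate numerator and denominator separately.
  f(x) = tanh(x)   ⇒   f'(x) = 1 - tanh(x)^2
  g(x) = asin(x)   ⇒   g'(x) = 1/sqrt(1 - x^2)
  lim(x→0) f'(x)/g'(x) = lim(x→0) (1 - tanh(x)^2)/(1/sqrt(1 - x^2))
  = 1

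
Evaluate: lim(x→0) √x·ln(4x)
This is a 0·∞ indeterminate form.

Rewrite 0·∞ as a quotient (0/0 or ∞/∞ form), then apply L'Hôpital's rule:
  lim(x→0) √x·ln(4x) = 0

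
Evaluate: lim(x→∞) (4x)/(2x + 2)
This is an ∞/∞ indeterminate form.

Apply L'Hôpital's rule: differentiate numerator and denominator separately.
  f(x) = 4·x   ⇒   f'(x) = 4
  g(x) = 2·x + 2   ⇒   g'(x) = 2
  lim(x→∞) f'(x)/g'(x) = lim(x→∞) (4)/(2)
  = 2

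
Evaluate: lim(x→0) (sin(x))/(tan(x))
This is a 0/0 indeterminate form.

Apply L'Hôpital's rule: differentiate numerator and denominator separately.
  f(x) = sin(x)   ⇒   f'(x) = cos(x)
  g(x) = tan(x)   ⇒   g'(x) = tan(x)^2 + 1
  lim(x→0) f'(x)/g'(x) = lim(x→0) (cos(x))/(tan(x)^2 + 1)
  = 1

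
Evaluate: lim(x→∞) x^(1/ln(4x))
This is an exponential indeterminate form.

For exponential indeterminate forms, take the natural log:
  Let L = lim(x→∞) x^(1/ln(4x))
  Then ln(L) = lim(x→∞) [exponent × ln(base)]
  Evaluate using L'Hôpital or standard limits, then exponentiate.
  L = e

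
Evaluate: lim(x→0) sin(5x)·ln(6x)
This is a 0·∞ indeterminate form.

Rewrite 0·∞ as a quotient (0/0 or ∞/∞ form), then apply L'Hôpital's rule:
  lim(x→0) sin(5x)·ln(6x) = 0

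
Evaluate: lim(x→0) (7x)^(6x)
This is an exponential indeterminate form.

For exponential indeterminate forms, take the natural log:
  Let L = lim(x→0) (7x)^(6x)
  Then ln(L) = lim(x→0) [exponent × ln(base)]
  Evaluate using L'Hôpital or standard limits, then exponentiate.
  L = 1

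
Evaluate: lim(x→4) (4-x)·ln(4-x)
This is a 0·∞ indeterminate form.

Rewrite 0·∞ as a quotient (0/0 or ∞/∞ form), then apply L'Hôpital's rule:
  lim(x→4) (4-x)·ln(4-x) = 0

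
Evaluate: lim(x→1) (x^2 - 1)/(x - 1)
This is a standard limit.

Factor or rationalize the expression:
  lim(x→1) (x^2 - 1)/(x - 1) = 2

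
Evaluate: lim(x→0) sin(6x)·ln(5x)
This is a 0·∞ indeterminate form.

Rewrite 0·∞ as a quotient (0/0 or ∞/∞ form), then apply L'Hôpital's rule:
  lim(x→0) sin(6x)·ln(5x) = 0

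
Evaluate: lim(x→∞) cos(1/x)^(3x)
This is an exponential indeterminate form.

For exponential indeterminate forms, take the natural log:
  Let L = lim(x→∞) cos(1/x)^(3x)
  Then ln(L) = lim(x→∞) [exponent × ln(base)]
  Evaluate using L'Hôpital or standard limits, then exponentiate.
  L = 1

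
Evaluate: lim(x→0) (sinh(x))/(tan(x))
This is a 0/0 indeterminate form.

Apply L'Hôpital's rule: differentiate numerator and denominator separately.
  f(x) = sinh(x)   ⇒   f'(x) = cosh(x)
  g(x) = tan(x)   ⇒   g'(x) = tan(x)^2 + 1
  lim(x→0) f'(x)/g'(x) = lim(x→0) (cosh(x))/(tan(x)^2 + 1)
  = 1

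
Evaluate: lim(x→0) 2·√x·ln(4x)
This is a 0·∞ indeterminate form.

Rewrite 0·∞ as a quotient (0/0 or ∞/∞ form), then apply L'Hôpital's rule:
  lim(x→0) 2·√x·ln(4x) = 0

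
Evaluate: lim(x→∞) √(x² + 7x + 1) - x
This is an ∞-∞ indeterminate form.

Combine fractions or rationalize to convert ∞-∞ to 0/0 form:
  lim(x→∞) √(x² + 7x + 1) - x = 7/2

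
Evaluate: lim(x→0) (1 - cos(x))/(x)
This is a 0/0 indeterminate form.

Apply L'Hôpital's rule: differentiate numerator and denominator separately.
  f(x) = 1 - cos(x)   ⇒   f'(x) = sin(x)
  g(x) = x   ⇒   g'(x) = 1
  lim(x→0) f'(x)/g'(x) = lim(x→0) (sin(x))/(1)
  = 0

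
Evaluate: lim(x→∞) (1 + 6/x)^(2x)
This is an exponential indeterminate form.

For exponential indeterminate forms, take the natural log:
  Let L = lim(x→∞) (1 + 6/x)^(2x)
  Then ln(L) = lim(x→∞) [exponent × ln(base)]
  Evaluate using L'Hôpital or standard limits, then exponentiate.
  L = e^(12)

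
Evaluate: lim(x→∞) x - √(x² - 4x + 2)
This is an ∞-∞ indeterminate form.

Combine fractions or rationalize to convert ∞-∞ to 0/0 form:
  lim(x→∞) x - √(x² - 4x + 2) = 2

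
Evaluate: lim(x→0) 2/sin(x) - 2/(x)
This is an ∞-∞ indeterminate form.

Combine fractions or rationalize to convert ∞-∞ to 0/0 form:
  lim(x→0) 2/sin(x) - 2/(x) = 0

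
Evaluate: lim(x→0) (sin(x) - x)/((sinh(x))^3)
This is a 0/0 indeterminate form.

Apply L'Hôpital's rule: differentiate numerator and denominator separately.
  f(x) = -x + sin(x)   ⇒   f'(x) = cos(x) - 1
  g(x) = sinh(x)^3   ⇒   g'(x) = 3·sinh(x)^2·cosh(x)
  lim(x→0) f'(x)/g'(x) = lim(x→0) (cos(x) - 1)/(3·sinh(x)^2·cosh(x))
  = -1/6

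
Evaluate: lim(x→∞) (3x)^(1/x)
This is an exponential indeterminate form.

For exponential indeterminate forms, take the natural log:
  Let L = lim(x→∞) (3x)^(1/x)
  Then ln(L) = lim(x→∞) [exponent × ln(base)]
  Evaluate using L'Hôpital or standard limits, then exponentiate.
  L = 1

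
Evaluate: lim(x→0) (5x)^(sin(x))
This is an exponential indeterminate form.

For exponential indeterminate forms, take the natural log:
  Let L = lim(x→0) (5x)^(sin(x))
  Then ln(L) = lim(x→0) [exponent × ln(base)]
  Evaluate using L'Hôpital or standard limits, then exponentiate.
  L = 1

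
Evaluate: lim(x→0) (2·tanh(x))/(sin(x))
This is a 0/0 indeterminate form.

Apply L'Hôpital's rule: differentiate numerator and denominator separately.
  f(x) = 2·tanh(x)   ⇒   f'(x) = 2 - 2·tanh(x)^2
  g(x) = sin(x)   ⇒   g'(x) = cos(x)
  lim(x→0) f'(x)/g'(x) = lim(x→0) (2 - 2·tanh(x)^2)/(cos(x))
  = 2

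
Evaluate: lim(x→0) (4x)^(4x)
This is an exponential indeterminate form.

For exponential indeterminate forms, take the natural log:
  Let L = lim(x→0) (4x)^(4x)
  Then ln(L) = lim(x→0) [exponent × ln(base)]
  Evaluate using L'Hôpital or standard limits, then exponentiate.
  L = 1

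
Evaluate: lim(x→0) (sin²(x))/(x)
This is a 0/0 indeterminate form.

Apply L'Hôpital's rule: differentiate numerator and denominator separately.
  f(x) = sin(x)^2   ⇒   f'(x) = 2·sin(x)·cos(x)
  g(x) = x   ⇒   g'(x) = 1
  lim(x→0) f'(x)/g'(x) = lim(x→0) (2·sin(x)·cos(x))/(1)
  = 0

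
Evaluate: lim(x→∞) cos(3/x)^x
This is an exponential indeterminate form.

For exponential indeterminate forms, take the natural log:
  Let L = lim(x→∞) cos(3/x)^x
  Then ln(L) = lim(x→∞) [exponent × ln(base)]
  Evaluate using L'Hôpital or standard limits, then exponentiate.
  L = 1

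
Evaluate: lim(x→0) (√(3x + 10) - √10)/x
This is a standard limit.

Factor or rationalize the expression:
  lim(x→0) (√(3x + 10) - √10)/x = 3·sqrt(10)/20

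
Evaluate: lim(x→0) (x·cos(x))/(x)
This is a 0/0 indeterminate form.

Apply L'Hôpital's rule: differentiate numerator and denominator separately.
  f(x) = x·cos(x)   ⇒   f'(x) = -x·sin(x) + cos(x)
  g(x) = x   ⇒   g'(x) = 1
  lim(x→0) f'(x)/g'(x) = lim(x→0) (-x·sin(x) + cos(x))/(1)
  = 1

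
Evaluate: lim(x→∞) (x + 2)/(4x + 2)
This is an ∞/∞ indeterminate form.

Apply L'Hôpital's rule: differentiate numerator and denominator separately.
  f(x) = x + 2   ⇒   f'(x) = 1
  g(x) = 4·x + 2   ⇒   g'(x) = 4
  lim(x→∞) f'(x)/g'(x) = lim(x→∞) (1)/(4)
  = 1/4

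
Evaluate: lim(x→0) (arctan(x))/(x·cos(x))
This is a 0/0 indeterminate form.

Apply L'Hôpital's rule: differentiate numerator and denominator separately.
  f(x) = atan(x)   ⇒   f'(x) = 1/(x^2 + 1)
  g(x) = x·cos(x)   ⇒   g'(x) = -x·sin(x) + cos(x)
  lim(x→0) f'(x)/g'(x) = lim(x→0) (1/(x^2 + 1))/(-x·sin(x) + cos(x))
  = 1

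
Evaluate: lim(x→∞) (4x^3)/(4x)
This is an ∞/∞ indeterminate form.

Apply L'Hôpital's rule: differentiate numerator and denominator separately.
  f(x) = 4·x^3   ⇒   f'(x) = 12·x^2
  g(x) = 4·x   ⇒   g'(x) = 4
  lim(x→∞) f'(x)/g'(x) = lim(x→∞) (12·x^2)/(4)
  = ∞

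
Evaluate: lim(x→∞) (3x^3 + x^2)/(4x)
This is an ∞/∞ indeterminate form.

Apply L'Hôpital's rule: differentiate numerator and denominator separately.
  f(x) = 3·x^3 + x^2   ⇒   f'(x) = 9·x^2 + 2·x
  g(x) = 4·x   ⇒   g'(x) = 4
  lim(x→∞) f'(x)/g'(x) = lim(x→∞) (9·x^2 + 2·x)/(4)
  = ∞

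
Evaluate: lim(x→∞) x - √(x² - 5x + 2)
This is an ∞-∞ indeterminate form.

Combine fractions or rationalize to convert ∞-∞ to 0/0 form:
  lim(x→∞) x - √(x² - 5x + 2) = 5/2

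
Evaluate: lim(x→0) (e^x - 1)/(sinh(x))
This is a 0/0 indeterminate form.

Apply L'Hôpital's rule: differentiate numerator and denominator separately.
  f(x) = e^(x) - 1   ⇒   f'(x) = e^(x)
  g(x) = sinh(x)   ⇒   g'(x) = cosh(x)
  lim(x→0) f'(x)/g'(x) = lim(x→0) (e^(x))/(cosh(x))
  = 1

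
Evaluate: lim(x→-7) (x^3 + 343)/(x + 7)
This is a standard limit.

Factor or rationalize the expression:
  lim(x→-7) (x^3 + 343)/(x + 7) = 147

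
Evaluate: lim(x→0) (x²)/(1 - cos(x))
This is a 0/0 indeterminate form.

Apply L'Hôpital's rule: differentiate numerator and denominator separately.
  f(x) = x^2   ⇒   f'(x) = 2·x
  g(x) = 1 - cos(x)   ⇒   g'(x) = sin(x)
  lim(x→0) f'(x)/g'(x) = lim(x→0) (2·x)/(sin(x))
  = 2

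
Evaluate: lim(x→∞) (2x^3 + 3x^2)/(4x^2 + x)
This is an ∞/∞ indeterminate form.

Apply L'Hôpital's rule: differentiate numerator and denominator separately.
  f(x) = 2·x^3 + 3·x^2   ⇒   f'(x) = 6·x^2 + 6·x
  g(x) = 4·x^2 + x   ⇒   g'(x) = 8·x + 1
  lim(x→∞) f'(x)/g'(x) = lim(x→∞) (6·x^2 + 6·x)/(8·x + 1)
  = ∞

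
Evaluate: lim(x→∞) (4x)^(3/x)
This is an exponential indeterminate form.

For exponential indeterminate forms, take the natural log:
  Let L = lim(x→∞) (4x)^(3/x)
  Then ln(L) = lim(x→∞) [exponent × ln(base)]
  Evaluate using L'Hôpital or standard limits, then exponentiate.
  L = 1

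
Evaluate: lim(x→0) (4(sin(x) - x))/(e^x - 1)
This is a 0/0 indeterminate form.

Apply L'Hôpital's rule: differentiate numerator and denominator separately.
  f(x) = -4·x + 4·sin(x)   ⇒   f'(x) = 4·cos(x) - 4
  g(x) = e^(x) - 1   ⇒   g'(x) = e^(x)
  lim(x→0) f'(x)/g'(x) = lim(x→0) (4·cos(x) - 4)/(e^(x))
  = 0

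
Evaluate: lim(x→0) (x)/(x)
This is a 0/0 indeterminate form.

Apply L'Hôpital's rule: differentiate numerator and denominator separately.
  f(x) = x   ⇒   f'(x) = 1
  g(x) = x   ⇒   g'(x) = 1
  lim(x→0) f'(x)/g'(x) = lim(x→0) (1)/(1)
  = 1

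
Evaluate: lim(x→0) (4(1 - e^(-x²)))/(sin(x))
This is a 0/0 indeterminate form.

Apply L'Hôpital's rule: differentiate numerator and denominator separately.
  f(x) = 4 - 4·e^(-x^2)   ⇒   f'(x) = 8·x·e^(-x^2)
  g(x) = sin(x)   ⇒   g'(x) = cos(x)
  lim(x→0) f'(x)/g'(x) = lim(x→0) (8·x·e^(-x^2))/(cos(x))
  = 0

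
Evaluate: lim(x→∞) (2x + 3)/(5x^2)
This is an ∞/∞ indeterminate form.

Apply L'Hôpital's rule: differentiate numerator and denominator separately.
  f(x) = 2·x + 3   ⇒   f'(x) = 2
  g(x) = 5·x^2   ⇒   g'(x) = 10·x
  lim(x→∞) f'(x)/g'(x) = lim(x→∞) (2)/(10·x)
  = 0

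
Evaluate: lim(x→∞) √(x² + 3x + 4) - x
This is an ∞-∞ indeterminate form.

Combine fractions or rationalize to convert ∞-∞ to 0/0 form:
  lim(x→∞) √(x² + 3x + 4) - x = 3/2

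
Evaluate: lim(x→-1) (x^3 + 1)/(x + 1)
This is a standard limit.

Factor or rationalize the expression:
  lim(x→-1) (x^3 + 1)/(x + 1) = 3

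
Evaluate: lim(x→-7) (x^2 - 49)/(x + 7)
This is a standard limit.

Factor or rationalize the expression:
  lim(x→-7) (x^2 - 49)/(x + 7) = -14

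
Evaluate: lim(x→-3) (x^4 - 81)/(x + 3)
This is a standard limit.

Factor or rationalize the expression:
  lim(x→-3) (x^4 - 81)/(x + 3) = -108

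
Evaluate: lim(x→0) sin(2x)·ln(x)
This is a 0·∞ indeterminate form.

Rewrite 0·∞ as a quotient (0/0 or ∞/∞ form), then apply L'Hôpital's rule:
  lim(x→0) sin(2x)·ln(x) = 0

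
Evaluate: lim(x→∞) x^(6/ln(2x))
This is an exponential indeterminate form.

For exponential indeterminate forms, take the natural log:
  Let L = lim(x→∞) x^(6/ln(2x))
  Then ln(L) = lim(x→∞) [exponent × ln(base)]
  Evaluate using L'Hôpital or standard limits, then exponentiate.
  L = e^(6)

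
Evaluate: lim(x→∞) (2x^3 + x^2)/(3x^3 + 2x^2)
This is an ∞/∞ indeterminate form.

Apply L'Hôpital's rule: differentiate numerator and denominator separately.
  f(x) = 2·x^3 + x^2   ⇒   f'(x) = 6·x^2 + 2·x
  g(x) = 3·x^3 + 2·x^2   ⇒   g'(x) = 9·x^2 + 4·x
  lim(x→∞) f'(x)/g'(x) = lim(x→∞) (6·x^2 + 2·x)/(9·x^2 + 4·x)
  = 2/3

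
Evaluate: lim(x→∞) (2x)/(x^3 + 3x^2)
This is an ∞/∞ indeterminate form.

Apply L'Hôpital's rule: differentiate numerator and denominator separately.
  f(x) = 2·x   ⇒   f'(x) = 2
  g(x) = x^3 + 3·x^2   ⇒   g'(x) = 3·x^2 + 6·x
  lim(x→∞) f'(x)/g'(x) = lim(x→∞) (2)/(3·x^2 + 6·x)
  = 0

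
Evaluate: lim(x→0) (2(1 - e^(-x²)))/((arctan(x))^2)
This is a 0/0 indeterminate form.

Apply L'Hôpital's rule: differentiate numerator and denominator separately.
  f(x) = 2 - 2·e^(-x^2)   ⇒   f'(x) = 4·x·e^(-x^2)
  g(x) = atan(x)^2   ⇒   g'(x) = 2·atan(x)/(x^2 + 1)
  lim(x→0) f'(x)/g'(x) = lim(x→0) (4·x·e^(-x^2))/(2·atan(x)/(x^2 + 1))
  = 2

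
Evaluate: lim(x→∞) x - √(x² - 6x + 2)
This is an ∞-∞ indeterminate form.

Combine fractions or rationalize to convert ∞-∞ to 0/0 form:
  lim(x→∞) x - √(x² - 6x + 2) = 3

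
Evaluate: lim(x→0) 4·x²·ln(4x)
This is a 0·∞ indeterminate form.

Rewrite 0·∞ as a quotient (0/0 or ∞/∞ form), then apply L'Hôpital's rule:
  lim(x→0) 4·x²·ln(4x) = 0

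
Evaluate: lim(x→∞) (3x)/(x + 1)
This is an ∞/∞ indeterminate form.

Apply L'Hôpital's rule: differentiate numerator and denominator separately.
  f(x) = 3·x   ⇒   f'(x) = 3
  g(x) = x + 1   ⇒   g'(x) = 1
  lim(x→∞) f'(x)/g'(x) = lim(x→∞) (3)/(1)
  = 3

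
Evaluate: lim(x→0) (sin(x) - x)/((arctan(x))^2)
This is a 0/0 indeterminate form.

Apply L'Hôpital's rule: differentiate numerator and denominator separately.
  f(x) = -x + sin(x)   ⇒   f'(x) = cos(x) - 1
  g(x) = atan(x)^2   ⇒   g'(x) = 2·atan(x)/(x^2 + 1)
  lim(x→0) f'(x)/g'(x) = lim(x→0) (cos(x) - 1)/(2·atan(x)/(x^2 + 1))
  = 0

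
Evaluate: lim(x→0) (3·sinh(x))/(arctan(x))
This is a 0/0 indeterminate form.

Apply L'Hôpital's rule: differentiate numerator and denominator separately.
  f(x) = 3·sinh(x)   ⇒   f'(x) = 3·cosh(x)
  g(x) = atan(x)   ⇒   g'(x) = 1/(x^2 + 1)
  lim(x→0) f'(x)/g'(x) = lim(x→0) (3·cosh(x))/(1/(x^2 + 1))
  = 3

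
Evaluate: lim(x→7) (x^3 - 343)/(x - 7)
This is a standard limit.

Factor or rationalize the expression:
  lim(x→7) (x^3 - 343)/(x - 7) = 147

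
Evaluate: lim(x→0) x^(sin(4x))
This is an exponential indeterminate form.

For exponential indeterminate forms, take the natural log:
  Let L = lim(x→0) x^(sin(4x))
  Then ln(L) = lim(x→0) [exponent × ln(base)]
  Evaluate using L'Hôpital or standard limits, then exponentiate.
  L = 1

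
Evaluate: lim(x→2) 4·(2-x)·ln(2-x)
This is a 0·∞ indeterminate form.

Rewrite 0·∞ as a quotient (0/0 or ∞/∞ form), then apply L'Hôpital's rule:
  lim(x→2) 4·(2-x)·ln(2-x) = 0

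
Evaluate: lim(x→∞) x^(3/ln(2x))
This is an exponential indeterminate form.

For exponential indeterminate forms, take the natural log:
  Let L = lim(x→∞) x^(3/ln(2x))
  Then ln(L) = lim(x→∞) [exponent × ln(base)]
  Evaluate using L'Hôpital or standard limits, then exponentiate.
  L = e^(3)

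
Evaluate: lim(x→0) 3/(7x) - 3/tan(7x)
This is an ∞-∞ indeterminate form.

Combine fractions or rationalize to convert ∞-∞ to 0/0 form:
  lim(x→0) 3/(7x) - 3/tan(7x) = 0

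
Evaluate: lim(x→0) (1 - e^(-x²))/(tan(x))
This is a 0/0 indeterminate form.

Apply L'Hôpital's rule: differentiate numerator and denominator separately.
  f(x) = 1 - e^(-x^2)   ⇒   f'(x) = 2·x·e^(-x^2)
  g(x) = tan(x)   ⇒   g'(x) = tan(x)^2 + 1
  lim(x→0) f'(x)/g'(x) = lim(x→0) (2·x·e^(-x^2))/(tan(x)^2 + 1)
  = 0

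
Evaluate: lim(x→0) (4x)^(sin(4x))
This is an exponential indeterminate form.

For exponential indeterminate forms, take the natural log:
  Let L = lim(x→0) (4x)^(sin(4x))
  Then ln(L) = lim(x→0) [exponent × ln(base)]
  Evaluate using L'Hôpital or standard limits, then exponentiate.
  L = 1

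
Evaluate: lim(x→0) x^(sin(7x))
This is an exponential indeterminate form.

For exponential indeterminate forms, take the natural log:
  Let L = lim(x→0) x^(sin(7x))
  Then ln(L) = lim(x→0) [exponent × ln(base)]
  Evaluate using L'Hôpital or standard limits, then exponentiate.
  L = 1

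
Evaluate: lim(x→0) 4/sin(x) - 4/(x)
This is an ∞-∞ indeterminate form.

Combine fractions or rationalize to convert ∞-∞ to 0/0 form:
  lim(x→0) 4/sin(x) - 4/(x) = 0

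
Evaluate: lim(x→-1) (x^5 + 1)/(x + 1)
This is a standard limit.

Factor or rationalize the expression:
  lim(x→-1) (x^5 + 1)/(x + 1) = 5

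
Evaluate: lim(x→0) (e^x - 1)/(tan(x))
This is a 0/0 indeterminate form.

Apply L'Hôpital's rule: differentiate numerator and denominator separately.
  f(x) = e^(x) - 1   ⇒   f'(x) = e^(x)
  g(x) = tan(x)   ⇒   g'(x) = tan(x)^2 + 1
  lim(x→0) f'(x)/g'(x) = lim(x→0) (e^(x))/(tan(x)^2 + 1)
  = 1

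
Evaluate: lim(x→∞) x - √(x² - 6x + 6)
This is an ∞-∞ indeterminate form.

Combine fractions or rationalize to convert ∞-∞ to 0/0 form:
  lim(x→∞) x - √(x² - 6x + 6) = 3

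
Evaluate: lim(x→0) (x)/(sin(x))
This is a 0/0 indeterminate form.

Apply L'Hôpital's rule: differentiate numerator and denominator separately.
  f(x) = x   ⇒   f'(x) = 1
  g(x) = sin(x)   ⇒   g'(x) = cos(x)
  lim(x→0) f'(x)/g'(x) = lim(x→0) (1)/(cos(x))
  = 1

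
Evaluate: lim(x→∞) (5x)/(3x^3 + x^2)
This is an ∞/∞ indeterminate form.

Apply L'Hôpital's rule: differentiate numerator and denominator separately.
  f(x) = 5·x   ⇒   f'(x) = 5
  g(x) = 3·x^3 + x^2   ⇒   g'(x) = 9·x^2 + 2·x
  lim(x→∞) f'(x)/g'(x) = lim(x→∞) (5)/(9·x^2 + 2·x)
  = 0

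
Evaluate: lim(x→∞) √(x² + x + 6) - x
This is an ∞-∞ indeterminate form.

Combine fractions or rationalize to convert ∞-∞ to 0/0 form:
  lim(x→∞) √(x² + x + 6) - x = 1/2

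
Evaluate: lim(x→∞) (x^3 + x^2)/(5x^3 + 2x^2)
This is an ∞/∞ indeterminate form.

Apply L'Hôpital's rule: differentiate numerator and denominator separately.
  f(x) = x^3 + x^2   ⇒   f'(x) = 3·x^2 + 2·x
  g(x) = 5·x^3 + 2·x^2   ⇒   g'(x) = 15·x^2 + 4·x
  lim(x→∞) f'(x)/g'(x) = lim(x→∞) (3·x^2 + 2·x)/(15·x^2 + 4·x)
  = 1/5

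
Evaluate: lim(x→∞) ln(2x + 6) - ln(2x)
This is an ∞-∞ indeterminate form.

Combine fractions or rationalize to convert ∞-∞ to 0/0 form:
  lim(x→∞) ln(2x + 6) - ln(2x) = 0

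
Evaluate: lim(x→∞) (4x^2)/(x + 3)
This is an ∞/∞ indeterminate form.

Apply L'Hôpital's rule: differentiate numerator and denominator separately.
  f(x) = 4·x^2   ⇒   f'(x) = 8·x
  g(x) = x + 3   ⇒   g'(x) = 1
  lim(x→∞) f'(x)/g'(x) = lim(x→∞) (8·x)/(1)
  = ∞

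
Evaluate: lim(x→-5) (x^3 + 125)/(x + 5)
This is a standard limit.

Factor or rationalize the expression:
  lim(x→-5) (x^3 + 125)/(x + 5) = 75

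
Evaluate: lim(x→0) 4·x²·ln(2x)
This is a 0·∞ indeterminate form.

Rewrite 0·∞ as a quotient (0/0 or ∞/∞ form), then apply L'Hôpital's rule:
  lim(x→0) 4·x²·ln(2x) = 0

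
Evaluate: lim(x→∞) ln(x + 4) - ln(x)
This is an ∞-∞ indeterminate form.

Combine fractions or rationalize to convert ∞-∞ to 0/0 form:
  lim(x→∞) ln(x + 4) - ln(x) = 0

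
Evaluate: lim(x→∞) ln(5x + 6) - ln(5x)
This is an ∞-∞ indeterminate form.

Combine fractions or rationalize to convert ∞-∞ to 0/0 form:
  lim(x→∞) ln(5x + 6) - ln(5x) = 0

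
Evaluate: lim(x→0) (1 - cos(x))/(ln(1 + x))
This is a 0/0 indeterminate form.

Apply L'Hôpital's rule: differentiate numerator and denominator separately.
  f(x) = 1 - cos(x)   ⇒   f'(x) = sin(x)
  g(x) = ln(x + 1)   ⇒   g'(x) = 1/(x + 1)
  lim(x→0) f'(x)/g'(x) = lim(x→0) (sin(x))/(1/(x + 1))
  = 0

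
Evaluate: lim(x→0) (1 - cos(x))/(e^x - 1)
This is a 0/0 indeterminate form.

Apply L'Hôpital's rule: differentiate numerator and denominator separately.
  f(x) = 1 - cos(x)   ⇒   f'(x) = sin(x)
  g(x) = e^(x) - 1   ⇒   g'(x) = e^(x)
  lim(x→0) f'(x)/g'(x) = lim(x→0) (sin(x))/(e^(x))
  = 0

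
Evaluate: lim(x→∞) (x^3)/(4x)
This is an ∞/∞ indeterminate form.

Apply L'Hôpital's rule: differentiate numerator and denominator separately.
  f(x) = x^3   ⇒   f'(x) = 3·x^2
  g(x) = 4·x   ⇒   g'(x) = 4
  lim(x→∞) f'(x)/g'(x) = lim(x→∞) (3·x^2)/(4)
  = ∞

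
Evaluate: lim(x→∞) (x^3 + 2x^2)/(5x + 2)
This is an ∞/∞ indeterminate form.

Apply L'Hôpital's rule: differentiate numerator and denominator separately.
  f(x) = x^3 + 2·x^2   ⇒   f'(x) = 3·x^2 + 4·x
  g(x) = 5·x + 2   ⇒   g'(x) = 5
  lim(x→∞) f'(x)/g'(x) = lim(x→∞) (3·x^2 + 4·x)/(5)
  = ∞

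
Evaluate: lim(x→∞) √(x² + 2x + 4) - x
This is an ∞-∞ indeterminate form.

Combine fractions or rationalize to convert ∞-∞ to 0/0 form:
  lim(x→∞) √(x² + 2x + 4) - x = 1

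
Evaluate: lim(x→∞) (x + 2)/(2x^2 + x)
This is an ∞/∞ indeterminate form.

Apply L'Hôpital's rule: differentiate numerator and denominator separately.
  f(x) = x + 2   ⇒   f'(x) = 1
  g(x) = 2·x^2 + x   ⇒   g'(x) = 4·x + 1
  lim(x→∞) f'(x)/g'(x) = lim(x→∞) (1)/(4·x + 1)
  = 0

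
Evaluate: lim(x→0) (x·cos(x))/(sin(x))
This is a 0/0 indeterminate form.

Apply L'Hôpital's rule: differentiate numerator and denominator separately.
  f(x) = x·cos(x)   ⇒   f'(x) = -x·sin(x) + cos(x)
  g(x) = sin(x)   ⇒   g'(x) = cos(x)
  lim(x→0) f'(x)/g'(x) = lim(x→0) (-x·sin(x) + cos(x))/(cos(x))
  = 1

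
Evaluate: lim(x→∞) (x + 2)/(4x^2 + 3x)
This is an ∞/∞ indeterminate form.

Apply L'Hôpital's rule: differentiate numerator and denominator separately.
  f(x) = x + 2   ⇒   f'(x) = 1
  g(x) = 4·x^2 + 3·x   ⇒   g'(x) = 8·x + 3
  lim(x→∞) f'(x)/g'(x) = lim(x→∞) (1)/(8·x + 3)
  = 0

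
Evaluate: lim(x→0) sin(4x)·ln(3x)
This is a 0·∞ indeterminate form.

Rewrite 0·∞ as a quotient (0/0 or ∞/∞ form), then apply L'Hôpital's rule:
  lim(x→0) sin(4x)·ln(3x) = 0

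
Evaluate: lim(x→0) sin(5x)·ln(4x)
This is a 0·∞ indeterminate form.

Rewrite 0·∞ as a quotient (0/0 or ∞/∞ form), then apply L'Hôpital's rule:
  lim(x→0) sin(5x)·ln(4x) = 0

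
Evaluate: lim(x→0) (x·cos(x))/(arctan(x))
This is a 0/0 indeterminate form.

Apply L'Hôpital's rule: differentiate numerator and denominator separately.
  f(x) = x·cos(x)   ⇒   f'(x) = -x·sin(x) + cos(x)
  g(x) = atan(x)   ⇒   g'(x) = 1/(x^2 + 1)
  lim(x→0) f'(x)/g'(x) = lim(x→0) (-x·sin(x) + cos(x))/(1/(x^2 + 1))
  = 1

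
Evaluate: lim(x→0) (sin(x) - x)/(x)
This is a 0/0 indeterminate form.

Apply L'Hôpital's rule: differentiate numerator and denominator separately.
  f(x) = -x + sin(x)   ⇒   f'(x) = cos(x) - 1
  g(x) = x   ⇒   g'(x) = 1
  lim(x→0) f'(x)/g'(x) = lim(x→0) (cos(x) - 1)/(1)
  = 0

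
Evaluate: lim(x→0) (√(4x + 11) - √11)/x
This is a standard limit.

Factor or rationalize the expression:
  lim(x→0) (√(4x + 11) - √11)/x = 2·sqrt(11)/11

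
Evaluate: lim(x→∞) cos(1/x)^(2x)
This is an exponential indeterminate form.

For exponential indeterminate forms, take the natural log:
  Let L = lim(x→∞) cos(1/x)^(2x)
  Then ln(L) = lim(x→∞) [exponent × ln(base)]
  Evaluate using L'Hôpital or standard limits, then exponentiate.
  L = 1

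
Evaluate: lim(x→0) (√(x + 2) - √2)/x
This is a standard limit.

Factor or rationalize the expression:
  lim(x→0) (√(x + 2) - √2)/x = sqrt(2)/4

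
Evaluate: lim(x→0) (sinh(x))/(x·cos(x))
This is a 0/0 indeterminate form.

Apply L'Hôpital's rule: differentiate numerator and denominator separately.
  f(x) = sinh(x)   ⇒   f'(x) = cosh(x)
  g(x) = x·cos(x)   ⇒   g'(x) = -x·sin(x) + cos(x)
  lim(x→0) f'(x)/g'(x) = lim(x→0) (cosh(x))/(-x·sin(x) + cos(x))
  = 1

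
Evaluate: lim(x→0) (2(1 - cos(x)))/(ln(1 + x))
This is a 0/0 indeterminate form.

Apply L'Hôpital's rule: differentiate numerator and denominator separately.
  f(x) = 2 - 2·cos(x)   ⇒   f'(x) = 2·sin(x)
  g(x) = ln(x + 1)   ⇒   g'(x) = 1/(x + 1)
  lim(x→0) f'(x)/g'(x) = lim(x→0) (2·sin(x))/(1/(x + 1))
  = 0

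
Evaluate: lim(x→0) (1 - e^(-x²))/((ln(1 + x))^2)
This is a 0/0 indeterminate form.

Apply L'Hôpital's rule: differentiate numerator and denominator separately.
  f(x) = 1 - e^(-x^2)   ⇒   f'(x) = 2·x·e^(-x^2)
  g(x) = ln(x + 1)^2   ⇒   g'(x) = 2·ln(x + 1)/(x + 1)
  lim(x→0) f'(x)/g'(x) = lim(x→0) (2·x·e^(-x^2))/(2·ln(x + 1)/(x + 1))
  = 1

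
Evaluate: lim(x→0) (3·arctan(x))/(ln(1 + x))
This is a 0/0 indeterminate form.

Apply L'Hôpital's rule: differentiate numerator and denominator separately.
  f(x) = 3·atan(x)   ⇒   f'(x) = 3/(x^2 + 1)
  g(x) = ln(x + 1)   ⇒   g'(x) = 1/(x + 1)
  lim(x→0) f'(x)/g'(x) = lim(x→0) (3/(x^2 + 1))/(1/(x + 1))
  = 3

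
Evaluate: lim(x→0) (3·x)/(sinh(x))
This is a 0/0 indeterminate form.

Apply L'Hôpital's rule: differentiate numerator and denominator separately.
  f(x) = 3·x   ⇒   f'(x) = 3
  g(x) = sinh(x)   ⇒   g'(x) = cosh(x)
  lim(x→0) f'(x)/g'(x) = lim(x→0) (3)/(cosh(x))
  = 3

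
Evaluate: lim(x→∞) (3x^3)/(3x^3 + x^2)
This is an ∞/∞ indeterminate form.

Apply L'Hôpital's rule: differentiate numerator and denominator separately.
  f(x) = 3·x^3   ⇒   f'(x) = 9·x^2
  g(x) = 3·x^3 + x^2   ⇒   g'(x) = 9·x^2 + 2·x
  lim(x→∞) f'(x)/g'(x) = lim(x→∞) (9·x^2)/(9·x^2 + 2·x)
  = 1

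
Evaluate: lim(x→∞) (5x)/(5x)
This is an ∞/∞ indeterminate form.

Apply L'Hôpital's rule: differentiate numerator and denominator separately.
  f(x) = 5·x   ⇒   f'(x) = 5
  g(x) = 5·x   ⇒   g'(x) = 5
  lim(x→∞) f'(x)/g'(x) = lim(x→∞) (5)/(5)
  = 1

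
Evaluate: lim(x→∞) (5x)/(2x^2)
This is an ∞/∞ indeterminate form.

Apply L'Hôpital's rule: differentiate numerator and denominator separately.
  f(x) = 5·x   ⇒   f'(x) = 5
  g(x) = 2·x^2   ⇒   g'(x) = 4·x
  lim(x→∞) f'(x)/g'(x) = lim(x→∞) (5)/(4·x)
  = 0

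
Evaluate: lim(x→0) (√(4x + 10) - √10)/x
This is a standard limit.

Factor or rationalize the expression:
  lim(x→0) (√(4x + 10) - √10)/x = sqrt(10)/5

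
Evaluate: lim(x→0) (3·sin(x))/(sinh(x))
This is a 0/0 indeterminate form.

Apply L'Hôpital's rule: differentiate numerator and denominator separately.
  f(x) = 3·sin(x)   ⇒   f'(x) = 3·cos(x)
  g(x) = sinh(x)   ⇒   g'(x) = cosh(x)
  lim(x→0) f'(x)/g'(x) = lim(x→0) (3·cos(x))/(cosh(x))
  = 3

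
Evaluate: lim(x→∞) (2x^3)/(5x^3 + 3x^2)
This is an ∞/∞ indeterminate form.

Apply L'Hôpital's rule: differentiate numerator and denominator separately.
  f(x) = 2·x^3   ⇒   f'(x) = 6·x^2
  g(x) = 5·x^3 + 3·x^2   ⇒   g'(x) = 15·x^2 + 6·x
  lim(x→∞) f'(x)/g'(x) = lim(x→∞) (6·x^2)/(15·x^2 + 6·x)
  = 2/5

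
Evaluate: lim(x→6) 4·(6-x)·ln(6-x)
This is a 0·∞ indeterminate form.

Rewrite 0·∞ as a quotient (0/0 or ∞/∞ form), then apply L'Hôpital's rule:
  lim(x→6) 4·(6-x)·ln(6-x) = 0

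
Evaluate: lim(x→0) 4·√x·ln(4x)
This is a 0·∞ indeterminate form.

Rewrite 0·∞ as a quotient (0/0 or ∞/∞ form), then apply L'Hôpital's rule:
  lim(x→0) 4·√x·ln(4x) = 0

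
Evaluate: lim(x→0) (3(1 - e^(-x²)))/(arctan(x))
This is a 0/0 indeterminate form.

Apply L'Hôpital's rule: differentiate numerator and denominator separately.
  f(x) = 3 - 3·e^(-x^2)   ⇒   f'(x) = 6·x·e^(-x^2)
  g(x) = atan(x)   ⇒   g'(x) = 1/(x^2 + 1)
  lim(x→0) f'(x)/g'(x) = lim(x→0) (6·x·e^(-x^2))/(1/(x^2 + 1))
  = 0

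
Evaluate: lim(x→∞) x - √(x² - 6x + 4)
This is an ∞-∞ indeterminate form.

Combine fractions or rationalize to convert ∞-∞ to 0/0 form:
  lim(x→∞) x - √(x² - 6x + 4) = 3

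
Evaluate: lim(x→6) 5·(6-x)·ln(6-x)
This is a 0·∞ indeterminate form.

Rewrite 0·∞ as a quotient (0/0 or ∞/∞ form), then apply L'Hôpital's rule:
  lim(x→6) 5·(6-x)·ln(6-x) = 0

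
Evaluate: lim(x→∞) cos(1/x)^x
This is an exponential indeterminate form.

For exponential indeterminate forms, take the natural log:
  Let L = lim(x→∞) cos(1/x)^x
  Then ln(L) = lim(x→∞) [exponent × ln(base)]
  Evaluate using L'Hôpital or standard limits, then exponentiate.
  L = 1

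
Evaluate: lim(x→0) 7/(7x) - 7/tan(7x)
This is an ∞-∞ indeterminate form.

Combine fractions or rationalize to convert ∞-∞ to 0/0 form:
  lim(x→0) 7/(7x) - 7/tan(7x) = 0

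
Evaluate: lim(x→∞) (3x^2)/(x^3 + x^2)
This is an ∞/∞ indeterminate form.

Apply L'Hôpital's rule: differentiate numerator and denominator separately.
  f(x) = 3·x^2   ⇒   f'(x) = 6·x
  g(x) = x^3 + x^2   ⇒   g'(x) = 3·x^2 + 2·x
  lim(x→∞) f'(x)/g'(x) = lim(x→∞) (6·x)/(3·x^2 + 2·x)
  = 0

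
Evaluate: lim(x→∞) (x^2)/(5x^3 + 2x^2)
This is an ∞/∞ indeterminate form.

Apply L'Hôpital's rule: differentiate numerator and denominator separately.
  f(x) = x^2   ⇒   f'(x) = 2·x
  g(x) = 5·x^3 + 2·x^2   ⇒   g'(x) = 15·x^2 + 4·x
  lim(x→∞) f'(x)/g'(x) = lim(x→∞) (2·x)/(15·x^2 + 4·x)
  = 0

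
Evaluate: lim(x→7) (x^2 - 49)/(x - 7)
This is a standard limit.

Factor or rationalize the expression:
  lim(x→7) (x^2 - 49)/(x - 7) = 14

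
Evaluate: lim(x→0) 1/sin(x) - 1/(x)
This is an ∞-∞ indeterminate form.

Combine fractions or rationalize to convert ∞-∞ to 0/0 form:
  lim(x→0) 1/sin(x) - 1/(x) = 0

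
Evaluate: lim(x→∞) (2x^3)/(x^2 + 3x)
This is an ∞/∞ indeterminate form.

Apply L'Hôpital's rule: differentiate numerator and denominator separately.
  f(x) = 2·x^3   ⇒   f'(x) = 6·x^2
  g(x) = x^2 + 3·x   ⇒   g'(x) = 2·x + 3
  lim(x→∞) f'(x)/g'(x) = lim(x→∞) (6·x^2)/(2·x + 3)
  = ∞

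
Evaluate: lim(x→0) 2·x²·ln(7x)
This is a 0·∞ indeterminate form.

Rewrite 0·∞ as a quotient (0/0 or ∞/∞ form), then apply L'Hôpital's rule:
  lim(x→0) 2·x²·ln(7x) = 0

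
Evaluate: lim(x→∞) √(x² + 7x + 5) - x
This is an ∞-∞ indeterminate form.

Combine fractions or rationalize to convert ∞-∞ to 0/0 form:
  lim(x→∞) √(x² + 7x + 5) - x = 7/2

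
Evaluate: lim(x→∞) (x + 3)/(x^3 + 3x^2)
This is an ∞/∞ indeterminate form.

Apply L'Hôpital's rule: differentiate numerator and denominator separately.
  f(x) = x + 3   ⇒   f'(x) = 1
  g(x) = x^3 + 3·x^2   ⇒   g'(x) = 3·x^2 + 6·x
  lim(x→∞) f'(x)/g'(x) = lim(x→∞) (1)/(3·x^2 + 6·x)
  = 0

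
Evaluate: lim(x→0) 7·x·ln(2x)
This is a 0·∞ indeterminate form.

Rewrite 0·∞ as a quotient (0/0 or ∞/∞ form), then apply L'Hôpital's rule:
  lim(x→0) 7·x·ln(2x) = 0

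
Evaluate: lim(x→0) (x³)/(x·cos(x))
This is a 0/0 indeterminate form.

Apply L'Hôpital's rule: differentiate numerator and denominator separately.
  f(x) = x^3   ⇒   f'(x) = 3·x^2
  g(x) = x·cos(x)   ⇒   g'(x) = -x·sin(x) + cos(x)
  lim(x→0) f'(x)/g'(x) = lim(x→0) (3·x^2)/(-x·sin(x) + cos(x))
  = 0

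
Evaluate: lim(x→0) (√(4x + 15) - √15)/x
This is a standard limit.

Factor or rationalize the expression:
  lim(x→0) (√(4x + 15) - √15)/x = 2·sqrt(15)/15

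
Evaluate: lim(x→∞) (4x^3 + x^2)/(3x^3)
This is an ∞/∞ indeterminate form.

Apply L'Hôpital's rule: differentiate numerator and denominator separately.
  f(x) = 4·x^3 + x^2   ⇒   f'(x) = 12·x^2 + 2·x
  g(x) = 3·x^3   ⇒   g'(x) = 9·x^2
  lim(x→∞) f'(x)/g'(x) = lim(x→∞) (12·x^2 + 2·x)/(9·x^2)
  = 4/3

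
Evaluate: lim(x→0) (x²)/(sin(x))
This is a 0/0 indeterminate form.

Apply L'Hôpital's rule: differentiate numerator and denominator separately.
  f(x) = x^2   ⇒   f'(x) = 2·x
  g(x) = sin(x)   ⇒   g'(x) = cos(x)
  lim(x→0) f'(x)/g'(x) = lim(x→0) (2·x)/(cos(x))
  = 0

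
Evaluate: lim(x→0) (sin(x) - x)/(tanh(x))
This is a 0/0 indeterminate form.

Apply L'Hôpital's rule: differentiate numerator and denominator separately.
  f(x) = -x + sin(x)   ⇒   f'(x) = cos(x) - 1
  g(x) = tanh(x)   ⇒   g'(x) = 1 - tanh(x)^2
  lim(x→0) f'(x)/g'(x) = lim(x→0) (cos(x) - 1)/(1 - tanh(x)^2)
  = 0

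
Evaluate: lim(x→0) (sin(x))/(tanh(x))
This is a 0/0 indeterminate form.

Apply L'Hôpital's rule: differentiate numerator and denominator separately.
  f(x) = sin(x)   ⇒   f'(x) = cos(x)
  g(x) = tanh(x)   ⇒   g'(x) = 1 - tanh(x)^2
  lim(x→0) f'(x)/g'(x) = lim(x→0) (cos(x))/(1 - tanh(x)^2)
  = 1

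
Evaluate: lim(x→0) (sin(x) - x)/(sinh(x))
This is a 0/0 indeterminate form.

Apply L'Hôpital's rule: differentiate numerator and denominator separately.
  f(x) = -x + sin(x)   ⇒   f'(x) = cos(x) - 1
  g(x) = sinh(x)   ⇒   g'(x) = cosh(x)
  lim(x→0) f'(x)/g'(x) = lim(x→0) (cos(x) - 1)/(cosh(x))
  = 0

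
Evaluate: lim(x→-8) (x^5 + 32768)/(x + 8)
This is a standard limit.

Factor or rationalize the expression:
  lim(x→-8) (x^5 + 32768)/(x + 8) = 20480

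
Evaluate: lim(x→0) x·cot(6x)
This is a 0·∞ indeterminate form.

Rewrite 0·∞ as a quotient (0/0 or ∞/∞ form), then apply L'Hôpital's rule:
  lim(x→0) x·cot(6x) = 1/6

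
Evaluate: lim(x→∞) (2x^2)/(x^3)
This is an ∞/∞ indeterminate form.

Apply L'Hôpital's rule: differentiate numerator and denominator separately.
  f(x) = 2·x^2   ⇒   f'(x) = 4·x
  g(x) = x^3   ⇒   g'(x) = 3·x^2
  lim(x→∞) f'(x)/g'(x) = lim(x→∞) (4·x)/(3·x^2)
  = 0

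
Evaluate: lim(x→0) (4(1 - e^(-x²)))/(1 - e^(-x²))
This is a 0/0 indeterminate form.

Apply L'Hôpital's rule: differentiate numerator and denominator separately.
  f(x) = 4 - 4·e^(-x^2)   ⇒   f'(x) = 8·x·e^(-x^2)
  g(x) = 1 - e^(-x^2)   ⇒   g'(x) = 2·x·e^(-x^2)
  lim(x→0) f'(x)/g'(x) = lim(x→0) (8·x·e^(-x^2))/(2·x·e^(-x^2))
  = 4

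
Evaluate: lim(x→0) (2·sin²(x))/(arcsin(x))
This is a 0/0 indeterminate form.

Apply L'Hôpital's rule: differentiate numerator and denominator separately.
  f(x) = 2·sin(x)^2   ⇒   f'(x) = 4·sin(x)·cos(x)
  g(x) = asin(x)   ⇒   g'(x) = 1/sqrt(1 - x^2)
  lim(x→0) f'(x)/g'(x) = lim(x→0) (4·sin(x)·cos(x))/(1/sqrt(1 - x^2))
  = 0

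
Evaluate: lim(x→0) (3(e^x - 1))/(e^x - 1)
This is a 0/0 indeterminate form.

Apply L'Hôpital's rule: differentiate numerator and denominator separately.
  f(x) = 3·e^(x) - 3   ⇒   f'(x) = 3·e^(x)
  g(x) = e^(x) - 1   ⇒   g'(x) = e^(x)
  lim(x→0) f'(x)/g'(x) = lim(x→0) (3·e^(x))/(e^(x))
  = 3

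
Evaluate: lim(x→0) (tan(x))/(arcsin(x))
This is a 0/0 indeterminate form.

Apply L'Hôpital's rule: differentiate numerator and denominator separately.
  f(x) = tan(x)   ⇒   f'(x) = tan(x)^2 + 1
  g(x) = asin(x)   ⇒   g'(x) = 1/sqrt(1 - x^2)
  lim(x→0) f'(x)/g'(x) = lim(x→0) (tan(x)^2 + 1)/(1/sqrt(1 - x^2))
  = 1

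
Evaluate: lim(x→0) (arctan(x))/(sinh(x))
This is a 0/0 indeterminate form.

Apply L'Hôpital's rule: differentiate numerator and denominator separately.
  f(x) = atan(x)   ⇒   f'(x) = 1/(x^2 + 1)
  g(x) = sinh(x)   ⇒   g'(x) = cosh(x)
  lim(x→0) f'(x)/g'(x) = lim(x→0) (1/(x^2 + 1))/(cosh(x))
  = 1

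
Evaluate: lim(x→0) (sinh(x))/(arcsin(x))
This is a 0/0 indeterminate form.

Apply L'Hôpital's rule: differentiate numerator and denominator separately.
  f(x) = sinh(x)   ⇒   f'(x) = cosh(x)
  g(x) = asin(x)   ⇒   g'(x) = 1/sqrt(1 - x^2)
  lim(x→0) f'(x)/g'(x) = lim(x→0) (cosh(x))/(1/sqrt(1 - x^2))
  = 1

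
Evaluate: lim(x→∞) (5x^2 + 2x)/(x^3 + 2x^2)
This is an ∞/∞ indeterminate form.

Apply L'Hôpital's rule: differentiate numerator and denominator separately.
  f(x) = 5·x^2 + 2·x   ⇒   f'(x) = 10·x + 2
  g(x) = x^3 + 2·x^2   ⇒   g'(x) = 3·x^2 + 4·x
  lim(x→∞) f'(x)/g'(x) = lim(x→∞) (10·x + 2)/(3·x^2 + 4·x)
  = 0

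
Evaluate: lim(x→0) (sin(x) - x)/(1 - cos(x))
This is a 0/0 indeterminate form.

Apply L'Hôpital's rule: differentiate numerator and denominator separately.
  f(x) = -x + sin(x)   ⇒   f'(x) = cos(x) - 1
  g(x) = 1 - cos(x)   ⇒   g'(x) = sin(x)
  lim(x→0) f'(x)/g'(x) = lim(x→0) (cos(x) - 1)/(sin(x))
  = 0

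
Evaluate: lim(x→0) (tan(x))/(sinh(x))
This is a 0/0 indeterminate form.

Apply L'Hôpital's rule: differentiate numerator and denominator separately.
  f(x) = tan(x)   ⇒   f'(x) = tan(x)^2 + 1
  g(x) = sinh(x)   ⇒   g'(x) = cosh(x)
  lim(x→0) f'(x)/g'(x) = lim(x→0) (tan(x)^2 + 1)/(cosh(x))
  = 1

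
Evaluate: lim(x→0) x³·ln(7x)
This is a 0·∞ indeterminate form.

Rewrite 0·∞ as a quotient (0/0 or ∞/∞ form), then apply L'Hôpital's rule:
  lim(x→0) x³·ln(7x) = 0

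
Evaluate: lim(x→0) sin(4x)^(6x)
This is an exponential indeterminate form.

For exponential indeterminate forms, take the natural log:
  Let L = lim(x→0) sin(4x)^(6x)
  Then ln(L) = lim(x→0) [exponent × ln(base)]
  Evaluate using L'Hôpital or standard limits, then exponentiate.
  L = 1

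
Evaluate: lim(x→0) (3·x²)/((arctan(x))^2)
This is a 0/0 indeterminate form.

Apply L'Hôpital's rule: differentiate numerator and denominator separately.
  f(x) = 3·x^2   ⇒   f'(x) = 6·x
  g(x) = atan(x)^2   ⇒   g'(x) = 2·atan(x)/(x^2 + 1)
  lim(x→0) f'(x)/g'(x) = lim(x→0) (6·x)/(2·atan(x)/(x^2 + 1))
  = 3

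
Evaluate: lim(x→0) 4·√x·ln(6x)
This is a 0·∞ indeterminate form.

Rewrite 0·∞ as a quotient (0/0 or ∞/∞ form), then apply L'Hôpital's rule:
  lim(x→0) 4·√x·ln(6x) = 0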